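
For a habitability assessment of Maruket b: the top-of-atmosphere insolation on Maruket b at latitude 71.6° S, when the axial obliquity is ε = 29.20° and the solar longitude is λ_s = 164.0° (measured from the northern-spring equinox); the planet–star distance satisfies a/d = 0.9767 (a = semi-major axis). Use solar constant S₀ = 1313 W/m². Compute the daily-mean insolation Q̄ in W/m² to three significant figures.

Solar declination: sin δ = sin ε · sin λ_s = sin 29.20° × sin 164.0° = 0.13447, so δ = +7.728°.
cos H₀ = −tan(-71.6°) tan(+7.728°) = 0.4079, H₀ = 1.1506 rad.
Bracket: H₀ sin φ sin δ + cos φ cos δ sin H₀ = 1.1506×-0.94888×0.13447 + 0.31565×0.99092×0.91301 = -0.146812 + 0.285575 = 0.138763.
Inverse-square distance factor (a/d)² = 0.9767² = 0.953943.
Q̄ = (S₀/π) × 0.953943 × [bracket] = (1313/π) × 0.953943 × 0.138763 = 55.32 W/m².

Q̄ ≈ 55.3 W/m²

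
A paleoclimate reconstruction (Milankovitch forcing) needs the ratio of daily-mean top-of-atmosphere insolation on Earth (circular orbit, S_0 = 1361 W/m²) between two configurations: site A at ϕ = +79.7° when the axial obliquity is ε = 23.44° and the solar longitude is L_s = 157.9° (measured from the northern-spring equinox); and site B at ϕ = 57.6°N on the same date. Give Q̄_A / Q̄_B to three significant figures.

Q̄_A / Q̄_B ≈ 0.638

— Configuration A (ϕ=+79.7°):
Solar declination: sin δ = sin ε · sin L_s = sin 23.44° × sin 157.9° = 0.14966, so δ = +8.607°.
cos h₀ = −tan(+79.7°) tan(+8.607°) = -0.8329, h₀ = 2.5551 rad.
Bracket: h₀ sin ϕ sin δ + cos ϕ cos δ sin h₀ = 2.5551×0.98389×0.14966 + 0.17880×0.98874×0.55343 = 0.376236 + 0.097839 = 0.474075.
Q̄ = (S_0/π) × [bracket] = (1361/π) × 0.474075 = 205.38 W/m².
— Configuration B (ϕ=+57.6°):
cos h₀ = −tan(+57.6°) tan(+8.607°) = -0.2385, h₀ = 1.8116 rad.
Bracket: h₀ sin ϕ sin δ + cos ϕ cos δ sin h₀ = 1.8116×0.84433×0.14966 + 0.53583×0.98874×0.97114 = 0.228918 + 0.514507 = 0.743425.
Q̄ = (S_0/π) × [bracket] = (1361/π) × 0.743425 = 322.07 W/m².
Ratio Q̄_A / Q̄_B = 205.38 / 322.07 = 0.6377.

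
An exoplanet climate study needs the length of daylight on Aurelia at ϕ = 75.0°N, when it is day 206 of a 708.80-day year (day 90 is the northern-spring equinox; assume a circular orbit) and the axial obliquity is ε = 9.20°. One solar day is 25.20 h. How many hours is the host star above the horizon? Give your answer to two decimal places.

Solar longitude: L_s = 360° × (206 − 90)/708.80 = 58.916°.
sin δ = sin 9.20° × sin 58.916° = 0.13692, so δ = +7.870°.
cos h₀ = −tan ϕ · tan δ = −tan(+75.0°) × tan(+7.870°) = -0.5159, so h₀ = 2.1128 rad = 121.06°.
Daylight = 2h₀/(2π) × 25.20 h = (2.1128/π) × 25.20 = 16.95 h.

16.95 h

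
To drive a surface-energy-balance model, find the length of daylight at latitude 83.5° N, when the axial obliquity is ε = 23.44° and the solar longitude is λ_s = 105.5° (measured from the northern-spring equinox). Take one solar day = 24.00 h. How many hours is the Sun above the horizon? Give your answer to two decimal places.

24.00 h

Solar declination: sin δ = sin ε · sin λ_s = sin 23.44° × sin 105.5° = 0.38332, so δ = +22.540°.
Sunrise equation: cos H₀ = −tan φ · tan δ = -3.6426 ≤ −1, so the Sun never sets (polar day) and H₀ = π.
Daylight = 2H₀/(2π) × 24.00 h = (3.1416/π) × 24.00 = 24.00 h.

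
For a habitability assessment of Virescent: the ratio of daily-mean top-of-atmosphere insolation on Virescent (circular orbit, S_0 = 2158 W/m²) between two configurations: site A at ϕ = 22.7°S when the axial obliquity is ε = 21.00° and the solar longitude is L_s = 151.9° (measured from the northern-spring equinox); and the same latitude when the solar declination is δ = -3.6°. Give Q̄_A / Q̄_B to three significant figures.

— Configuration A (ϕ=-22.7°):
Solar declination: sin δ = sin ε · sin L_s = sin 21.00° × sin 151.9° = 0.16880, so δ = +9.718°.
cos h₀ = −tan(-22.7°) tan(+9.718°) = 0.0716, h₀ = 1.4991 rad.
Bracket: h₀ sin ϕ sin δ + cos ϕ cos δ sin h₀ = 1.4991×-0.38591×0.16880 + 0.92254×0.98565×0.99743 = -0.097654 + 0.906965 = 0.809311.
Q̄ = (S_0/π) × [bracket] = (2158/π) × 0.809311 = 555.93 W/m².
— Configuration B (ϕ=-22.7°):
cos h₀ = −tan(-22.7°) tan(-3.600°) = -0.0263, h₀ = 1.5971 rad.
Bracket: h₀ sin ϕ sin δ + cos ϕ cos δ sin h₀ = 1.5971×-0.38591×-0.06279 + 0.92254×0.99803×0.99965 = 0.038700 + 0.920400 = 0.959100.
Q̄ = (S_0/π) × [bracket] = (2158/π) × 0.959100 = 658.82 W/m².
Ratio Q̄_A / Q̄_B = 555.93 / 658.82 = 0.8438.

Q̄_A / Q̄_B ≈ 0.844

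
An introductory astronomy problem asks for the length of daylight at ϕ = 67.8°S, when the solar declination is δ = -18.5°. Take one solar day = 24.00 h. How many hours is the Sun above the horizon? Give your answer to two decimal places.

19.34 h

cos h₀ = −tan ϕ · tan δ = −tan(-67.8°) × tan(-18.500°) = -0.8199, so h₀ = 2.5320 rad = 145.07°.
Daylight = 2h₀/(2π) × 24.00 h = (2.5320/π) × 24.00 = 19.34 h.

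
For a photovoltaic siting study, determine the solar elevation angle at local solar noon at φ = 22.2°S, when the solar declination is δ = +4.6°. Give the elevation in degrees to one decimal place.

63.2°

At local noon the hour angle is zero, so the zenith angle equals |φ − δ| = |-22.2° − (+4.600°)| = 26.800°.
Elevation = 90° − 26.800° = 63.2°.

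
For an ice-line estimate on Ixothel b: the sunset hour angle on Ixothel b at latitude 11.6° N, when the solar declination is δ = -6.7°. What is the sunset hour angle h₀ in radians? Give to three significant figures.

cos h₀ = −tan ϕ · tan δ = −tan(+11.6°) × tan(-6.700°) = 0.0241, so h₀ = 1.5467 rad = 88.62°.

h₀ = 1.55 rad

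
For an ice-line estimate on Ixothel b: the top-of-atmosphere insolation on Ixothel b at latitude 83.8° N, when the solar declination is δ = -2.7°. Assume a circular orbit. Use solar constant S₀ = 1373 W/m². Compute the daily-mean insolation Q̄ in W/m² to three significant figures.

cos H₀ = −tan(+83.8°) tan(-2.700°) = 0.4341, H₀ = 1.1218 rad.
Bracket: H₀ sin φ sin δ + cos φ cos δ sin H₀ = 1.1218×0.99415×-0.04711 + 0.10800×0.99889×0.90086 = -0.052539 + 0.097185 = 0.044646.
Q̄ = (S₀/π) × [bracket] = (1373/π) × 0.044646 = 19.51 W/m².

Q̄ ≈ 19.5 W/m²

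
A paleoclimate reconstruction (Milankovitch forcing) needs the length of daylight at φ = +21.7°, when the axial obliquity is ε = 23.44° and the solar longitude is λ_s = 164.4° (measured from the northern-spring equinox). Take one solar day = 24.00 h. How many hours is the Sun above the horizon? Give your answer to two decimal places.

Solar declination: sin δ = sin ε · sin λ_s = sin 23.44° × sin 164.4° = 0.10697, so δ = +6.141°.
cos H₀ = −tan φ · tan δ = −tan(+21.7°) × tan(+6.141°) = -0.0428, so H₀ = 1.6136 rad = 92.45°.
Daylight = 2H₀/(2π) × 24.00 h = (1.6136/π) × 24.00 = 12.33 h.

12.33 h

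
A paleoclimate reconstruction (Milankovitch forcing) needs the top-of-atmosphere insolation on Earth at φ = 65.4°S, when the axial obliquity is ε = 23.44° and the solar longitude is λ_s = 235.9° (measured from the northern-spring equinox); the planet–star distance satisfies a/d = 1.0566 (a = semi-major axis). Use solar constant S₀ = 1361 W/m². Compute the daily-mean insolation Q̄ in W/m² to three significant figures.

Solar declination: sin δ = sin ε · sin λ_s = sin 23.44° × sin 235.9° = -0.32939, so δ = -19.232°.
cos H₀ = −tan(-65.4°) tan(-19.232°) = -0.7620, H₀ = 2.4372 rad.
Bracket: H₀ sin φ sin δ + cos φ cos δ sin H₀ = 2.4372×-0.90924×-0.32939 + 0.41628×0.94419×0.64760 = 0.729928 + 0.254538 = 0.984466.
Inverse-square distance factor (a/d)² = 1.0566² = 1.116404.
Q̄ = (S₀/π) × 1.116404 × [bracket] = (1361/π) × 1.116404 × 0.984466 = 476.1 W/m².

Q̄ ≈ 476 W/m²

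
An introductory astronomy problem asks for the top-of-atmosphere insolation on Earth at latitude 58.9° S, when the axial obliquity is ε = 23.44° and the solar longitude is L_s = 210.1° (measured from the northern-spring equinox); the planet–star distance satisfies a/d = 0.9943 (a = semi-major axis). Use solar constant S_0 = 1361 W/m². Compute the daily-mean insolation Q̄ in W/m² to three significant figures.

Solar declination: sin δ = sin ε · sin L_s = sin 23.44° × sin 210.1° = -0.19950, so δ = -11.507°.
cos h₀ = −tan(-58.9°) tan(-11.507°) = -0.3375, h₀ = 1.9150 rad.
Bracket: h₀ sin ϕ sin δ + cos ϕ cos δ sin h₀ = 1.9150×-0.85627×-0.19950 + 0.51653×0.97990×0.94133 = 0.327132 + 0.476452 = 0.803584.
Inverse-square distance factor (a/d)² = 0.9943² = 0.988632.
Q̄ = (S_0/π) × 0.988632 × [bracket] = (1361/π) × 0.988632 × 0.803584 = 344.2 W/m².

Q̄ ≈ 344 W/m²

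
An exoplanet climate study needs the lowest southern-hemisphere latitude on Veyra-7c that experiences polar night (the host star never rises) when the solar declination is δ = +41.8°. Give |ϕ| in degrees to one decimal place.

Polar night requires cos h₀ = −tan ϕ tan δ ≥ 1, i.e. tan ϕ tan δ ≤ −1.
The boundary is |tan ϕ| · |tan δ| = 1, so |ϕ| = 90° − |δ| = 90° − 41.8° = 48.2° in the southern hemisphere.

|ϕ| = 48.2°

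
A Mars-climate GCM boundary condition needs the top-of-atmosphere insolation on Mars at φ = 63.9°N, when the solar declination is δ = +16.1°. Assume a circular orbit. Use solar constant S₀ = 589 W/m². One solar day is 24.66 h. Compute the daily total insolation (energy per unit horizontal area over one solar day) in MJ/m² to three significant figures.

14.8 MJ/m²

cos H₀ = −tan(+63.9°) tan(+16.100°) = -0.5892, H₀ = 2.2008 rad.
Bracket: H₀ sin φ sin δ + cos φ cos δ sin H₀ = 2.2008×0.89803×0.27731 + 0.43994×0.96078×0.80800 = 0.548071 + 0.341530 = 0.889601.
Q̄ = (S₀/π) × [bracket] = (589/π) × 0.889601 = 166.79 W/m².
Daily total = Q̄ × 24.66 h × 3600 s/h = 166.79 × 24.66 × 3600 / 10⁶ = 14.81 MJ/m².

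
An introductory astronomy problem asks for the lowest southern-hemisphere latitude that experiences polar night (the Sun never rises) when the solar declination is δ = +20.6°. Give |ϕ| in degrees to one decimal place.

|ϕ| = 69.4°

Polar night requires cos h₀ = −tan ϕ tan δ ≥ 1, i.e. tan ϕ tan δ ≤ −1.
The boundary is |tan ϕ| · |tan δ| = 1, so |ϕ| = 90° − |δ| = 90° − 20.6° = 69.4° in the southern hemisphere.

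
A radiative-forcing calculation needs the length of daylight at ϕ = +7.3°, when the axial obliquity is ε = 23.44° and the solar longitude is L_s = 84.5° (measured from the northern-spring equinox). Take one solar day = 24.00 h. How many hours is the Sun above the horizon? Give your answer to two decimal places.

Solar declination: sin δ = sin ε · sin L_s = sin 23.44° × sin 84.5° = 0.39596, so δ = +23.326°.
cos h₀ = −tan ϕ · tan δ = −tan(+7.3°) × tan(+23.326°) = -0.0552, so h₀ = 1.6261 rad = 93.17°.
Daylight = 2h₀/(2π) × 24.00 h = (1.6261/π) × 24.00 = 12.42 h.

12.42 h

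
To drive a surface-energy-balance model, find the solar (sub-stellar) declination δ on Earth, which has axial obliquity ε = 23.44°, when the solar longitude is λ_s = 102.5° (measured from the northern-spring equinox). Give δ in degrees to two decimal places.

δ = +22.85°

sin δ = sin ε · sin λ_s = sin 23.44° × sin 102.5° = 0.388359.
δ = arcsin(0.388359) = +22.85°.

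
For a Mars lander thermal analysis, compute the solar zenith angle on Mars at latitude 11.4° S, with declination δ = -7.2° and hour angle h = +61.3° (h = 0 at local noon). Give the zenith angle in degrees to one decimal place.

cos θ_z = sin φ sin δ + cos φ cos δ cos h = 0.024773 + 0.467037 = 0.491810.
θ_z = arccos(0.491810) = 60.5°.

θ_z = 60.5°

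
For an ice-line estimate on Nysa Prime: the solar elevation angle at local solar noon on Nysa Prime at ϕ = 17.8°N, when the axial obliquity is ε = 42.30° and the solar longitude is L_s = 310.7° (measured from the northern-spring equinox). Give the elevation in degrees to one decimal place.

Solar declination: sin δ = sin ε · sin L_s = sin 42.30° × sin 310.7° = -0.51023, so δ = -30.679°.
At local noon the hour angle is zero, so the zenith angle equals |ϕ − δ| = |+17.8° − (-30.679°)| = 48.479°.
Elevation = 90° − 48.479° = 41.5°.

41.5°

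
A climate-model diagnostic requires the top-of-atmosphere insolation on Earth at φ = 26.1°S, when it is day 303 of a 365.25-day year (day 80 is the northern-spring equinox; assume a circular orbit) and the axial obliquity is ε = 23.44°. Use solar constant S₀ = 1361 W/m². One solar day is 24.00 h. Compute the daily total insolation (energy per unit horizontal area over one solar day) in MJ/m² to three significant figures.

39.4 MJ/m²

Solar longitude: λ_s = 360° × (303 − 80)/365.25 = 219.795°.
sin δ = sin 23.44° × sin 219.795° = -0.25460, so δ = -14.750°.
cos H₀ = −tan(-26.1°) tan(-14.750°) = -0.1290, H₀ = 1.7001 rad.
Bracket: H₀ sin φ sin δ + cos φ cos δ sin H₀ = 1.7001×-0.43994×-0.25460 + 0.89803×0.96705×0.99165 = 0.190426 + 0.861188 = 1.051614.
Q̄ = (S₀/π) × [bracket] = (1361/π) × 1.051614 = 455.58 W/m².
Daily total = Q̄ × 24.00 h × 3600 s/h = 455.58 × 24.00 × 3600 / 10⁶ = 39.36 MJ/m².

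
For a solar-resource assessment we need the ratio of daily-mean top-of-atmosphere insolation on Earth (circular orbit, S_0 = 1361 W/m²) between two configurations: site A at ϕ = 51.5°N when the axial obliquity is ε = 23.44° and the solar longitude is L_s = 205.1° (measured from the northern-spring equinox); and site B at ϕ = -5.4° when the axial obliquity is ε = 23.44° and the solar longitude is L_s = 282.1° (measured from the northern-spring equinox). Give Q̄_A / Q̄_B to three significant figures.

Q̄_A / Q̄_B ≈ 0.431

— Configuration A (ϕ=+51.5°):
Solar declination: sin δ = sin ε · sin L_s = sin 23.44° × sin 205.1° = -0.16874, so δ = -9.715°.
cos h₀ = −tan(+51.5°) tan(-9.715°) = 0.2152, h₀ = 1.3539 rad.
Bracket: h₀ sin ϕ sin δ + cos ϕ cos δ sin h₀ = 1.3539×0.78261×-0.16874 + 0.62251×0.98566×0.97656 = -0.178793 + 0.599201 = 0.420408.
Q̄ = (S_0/π) × [bracket] = (1361/π) × 0.420408 = 182.13 W/m².
— Configuration B (ϕ=-5.4°):
Solar declination: sin δ = sin ε · sin L_s = sin 23.44° × sin 282.1° = -0.38895, so δ = -22.889°.
cos h₀ = −tan(-5.4°) tan(-22.889°) = -0.0399, h₀ = 1.6107 rad.
Bracket: h₀ sin ϕ sin δ + cos ϕ cos δ sin h₀ = 1.6107×-0.09411×-0.38895 + 0.99556×0.92126×0.99920 = 0.058958 + 0.916436 = 0.975394.
Q̄ = (S_0/π) × [bracket] = (1361/π) × 0.975394 = 422.56 W/m².
Ratio Q̄_A / Q̄_B = 182.13 / 422.56 = 0.4310.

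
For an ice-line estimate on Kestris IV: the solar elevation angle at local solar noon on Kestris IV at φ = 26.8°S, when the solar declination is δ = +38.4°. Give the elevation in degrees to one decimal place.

At local noon the hour angle is zero, so the zenith angle equals |φ − δ| = |-26.8° − (+38.400°)| = 65.200°.
Elevation = 90° − 65.200° = 24.8°.

24.8°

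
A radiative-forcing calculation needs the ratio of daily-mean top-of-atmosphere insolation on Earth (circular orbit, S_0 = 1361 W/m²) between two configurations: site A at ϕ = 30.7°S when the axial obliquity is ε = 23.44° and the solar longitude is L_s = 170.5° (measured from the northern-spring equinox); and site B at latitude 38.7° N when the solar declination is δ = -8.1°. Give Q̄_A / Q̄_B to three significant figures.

— Configuration A (ϕ=-30.7°):
Solar declination: sin δ = sin ε · sin L_s = sin 23.44° × sin 170.5° = 0.06565, so δ = +3.764°.
cos h₀ = −tan(-30.7°) tan(+3.764°) = 0.0391, h₀ = 1.5317 rad.
Bracket: h₀ sin ϕ sin δ + cos ϕ cos δ sin h₀ = 1.5317×-0.51054×0.06565 + 0.85985×0.99784×0.99924 = -0.051338 + 0.857341 = 0.806003.
Q̄ = (S_0/π) × [bracket] = (1361/π) × 0.806003 = 349.18 W/m².
— Configuration B (ϕ=+38.7°):
cos h₀ = −tan(+38.7°) tan(-8.100°) = 0.1140, h₀ = 1.4565 rad.
Bracket: h₀ sin ϕ sin δ + cos ϕ cos δ sin h₀ = 1.4565×0.62524×-0.14090 + 0.78043×0.99002×0.99348 = -0.128312 + 0.767604 = 0.639292.
Q̄ = (S_0/π) × [bracket] = (1361/π) × 0.639292 = 276.95 W/m².
Ratio Q̄_A / Q̄_B = 349.18 / 276.95 = 1.261.

Q̄_A / Q̄_B ≈ 1.26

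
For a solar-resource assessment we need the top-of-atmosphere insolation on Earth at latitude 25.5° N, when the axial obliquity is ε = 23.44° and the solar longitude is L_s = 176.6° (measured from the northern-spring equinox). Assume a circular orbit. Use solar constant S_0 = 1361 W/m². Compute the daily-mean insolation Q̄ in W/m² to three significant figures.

Q̄ ≈ 398 W/m²

Solar declination: sin δ = sin ε · sin L_s = sin 23.44° × sin 176.6° = 0.02359, so δ = +1.352°.
cos h₀ = −tan(+25.5°) tan(+1.352°) = -0.0113, h₀ = 1.5821 rad.
Bracket: h₀ sin ϕ sin δ + cos ϕ cos δ sin h₀ = 1.5821×0.43051×0.02359 + 0.90259×0.99972×0.99994 = 0.016067 + 0.902283 = 0.918350.
Q̄ = (S_0/π) × [bracket] = (1361/π) × 0.918350 = 397.8 W/m².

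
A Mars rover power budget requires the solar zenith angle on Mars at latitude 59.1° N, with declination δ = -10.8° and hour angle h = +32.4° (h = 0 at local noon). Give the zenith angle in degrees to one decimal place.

cos θ_z = sin φ sin δ + cos φ cos δ cos h = -0.160785 + 0.425917 = 0.265132.
θ_z = arccos(0.265132) = 74.6°.

θ_z = 74.6°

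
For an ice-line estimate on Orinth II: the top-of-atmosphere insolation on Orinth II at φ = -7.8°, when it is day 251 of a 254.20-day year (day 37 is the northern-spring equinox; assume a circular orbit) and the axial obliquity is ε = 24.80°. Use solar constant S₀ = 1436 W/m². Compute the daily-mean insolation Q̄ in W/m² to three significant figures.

Solar longitude: λ_s = 360° × (251 − 37)/254.20 = 303.068°.
sin δ = sin 24.80° × sin 303.068° = -0.35151, so δ = -20.580°.
cos H₀ = −tan(-7.8°) tan(-20.580°) = -0.0514, H₀ = 1.6223 rad.
Bracket: H₀ sin φ sin δ + cos φ cos δ sin H₀ = 1.6223×-0.13572×-0.35151 + 0.99075×0.93618×0.99868 = 0.077395 + 0.926296 = 1.003691.
Q̄ = (S₀/π) × [bracket] = (1436/π) × 1.003691 = 458.8 W/m².

Q̄ ≈ 459 W/m²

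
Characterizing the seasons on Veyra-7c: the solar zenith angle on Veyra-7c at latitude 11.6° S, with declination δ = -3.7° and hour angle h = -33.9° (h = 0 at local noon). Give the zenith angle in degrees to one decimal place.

cos θ_z = sin ϕ sin δ + cos ϕ cos δ cos h = 0.012976 + 0.811365 = 0.824341.
θ_z = arccos(0.824341) = 34.5°.

θ_z = 34.5°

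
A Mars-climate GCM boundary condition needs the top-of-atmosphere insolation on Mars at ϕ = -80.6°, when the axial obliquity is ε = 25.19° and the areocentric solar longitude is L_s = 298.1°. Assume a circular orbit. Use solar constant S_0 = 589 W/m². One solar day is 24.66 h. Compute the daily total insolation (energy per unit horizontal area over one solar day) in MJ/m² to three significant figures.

sin δ = sin 25.19° × sin 298.1° = -0.37545, so δ = -22.052°.
cos h₀ = −tan(-80.6°) tan(-22.052°) = -2.4469 ≤ −1 ⇒ polar day, h₀ = π.
Bracket: h₀ sin ϕ sin δ + cos ϕ cos δ sin h₀ = 3.1416×-0.98657×-0.37545 + 0.16333×0.92684×0.00000 = 1.163673 + 0.000000 = 1.163673.
Q̄ = (S_0/π) × [bracket] = (589/π) × 1.163673 = 218.17 W/m².
Daily total = Q̄ × 24.66 h × 3600 s/h = 218.17 × 24.66 × 3600 / 10⁶ = 19.37 MJ/m².

19.4 MJ/m²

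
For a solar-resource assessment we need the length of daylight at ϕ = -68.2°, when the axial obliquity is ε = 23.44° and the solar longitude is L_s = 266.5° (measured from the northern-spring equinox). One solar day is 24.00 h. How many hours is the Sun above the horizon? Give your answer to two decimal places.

24.00 h

Solar declination: sin δ = sin ε · sin L_s = sin 23.44° × sin 266.5° = -0.39705, so δ = -23.394°.
Sunrise equation: cos h₀ = −tan ϕ · tan δ = -1.0816 ≤ −1, so the Sun never sets (polar day) and h₀ = π.
Daylight = 2h₀/(2π) × 24.00 h = (3.1416/π) × 24.00 = 24.00 h.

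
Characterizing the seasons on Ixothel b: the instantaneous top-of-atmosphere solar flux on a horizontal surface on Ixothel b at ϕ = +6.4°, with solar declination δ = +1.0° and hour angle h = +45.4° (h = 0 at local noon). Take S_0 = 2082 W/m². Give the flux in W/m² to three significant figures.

1.46e+03 W/m²

cos θ_z = sin ϕ sin δ + cos ϕ cos δ cos h = 0.001945 + 0.697671 = 0.699616.
Flux = S_0 · cos θ_z = 2082 × 0.699616 = 1457 W/m².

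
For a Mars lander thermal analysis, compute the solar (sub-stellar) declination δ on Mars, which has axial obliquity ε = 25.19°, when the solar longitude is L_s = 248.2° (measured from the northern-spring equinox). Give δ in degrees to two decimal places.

sin δ = sin ε · sin L_s = sin 25.19° × sin 248.2° = -0.395183.
δ = arcsin(-0.395183) = -23.28°.

δ = -23.28°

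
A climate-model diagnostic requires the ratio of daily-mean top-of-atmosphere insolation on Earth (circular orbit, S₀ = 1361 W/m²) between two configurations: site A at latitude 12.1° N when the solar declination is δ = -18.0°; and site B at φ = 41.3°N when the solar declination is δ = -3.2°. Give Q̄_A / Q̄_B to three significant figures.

Q̄_A / Q̄_B ≈ 1.20

— Configuration A (φ=+12.1°):
cos H₀ = −tan(+12.1°) tan(-18.000°) = 0.0697, H₀ = 1.5011 rad.
Bracket: H₀ sin φ sin δ + cos φ cos δ sin H₀ = 1.5011×0.20962×-0.30902 + 0.97778×0.95106×0.99757 = -0.097236 + 0.927668 = 0.830432.
Q̄ = (S₀/π) × [bracket] = (1361/π) × 0.830432 = 359.76 W/m².
— Configuration B (φ=+41.3°):
cos H₀ = −tan(+41.3°) tan(-3.200°) = 0.0491, H₀ = 1.5217 rad.
Bracket: H₀ sin φ sin δ + cos φ cos δ sin H₀ = 1.5217×0.66000×-0.05582 + 0.75126×0.99844×0.99879 = -0.056061 + 0.749180 = 0.693119.
Q̄ = (S₀/π) × [bracket] = (1361/π) × 0.693119 = 300.27 W/m².
Ratio Q̄_A / Q̄_B = 359.76 / 300.27 = 1.198.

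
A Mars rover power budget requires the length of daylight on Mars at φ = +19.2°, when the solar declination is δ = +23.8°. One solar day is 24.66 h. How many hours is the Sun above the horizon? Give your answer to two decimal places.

cos H₀ = −tan φ · tan δ = −tan(+19.2°) × tan(+23.800°) = -0.1536, so H₀ = 1.7250 rad = 98.84°.
Daylight = 2H₀/(2π) × 24.66 h = (1.7250/π) × 24.66 = 13.54 h.

13.54 h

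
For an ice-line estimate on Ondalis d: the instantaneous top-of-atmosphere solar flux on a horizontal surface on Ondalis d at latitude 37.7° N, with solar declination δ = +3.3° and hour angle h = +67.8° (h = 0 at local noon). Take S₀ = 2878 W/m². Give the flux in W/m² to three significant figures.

960 W/m²

cos θ_z = sin φ sin δ + cos φ cos δ cos h = 0.035202 + 0.298461 = 0.333663.
Flux = S₀ · cos θ_z = 2878 × 0.333663 = 960.3 W/m².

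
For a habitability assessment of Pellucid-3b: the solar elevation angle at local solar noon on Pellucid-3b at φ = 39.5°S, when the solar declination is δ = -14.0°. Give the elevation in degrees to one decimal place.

64.5°

At local noon the hour angle is zero, so the zenith angle equals |φ − δ| = |-39.5° − (-14.000°)| = 25.500°.
Elevation = 90° − 25.500° = 64.5°.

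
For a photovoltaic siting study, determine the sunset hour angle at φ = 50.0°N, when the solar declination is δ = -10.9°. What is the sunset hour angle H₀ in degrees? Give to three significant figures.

cos H₀ = −tan φ · tan δ = −tan(+50.0°) × tan(-10.900°) = 0.2295, so H₀ = 1.3392 rad = 76.73°.

H₀ = 76.7°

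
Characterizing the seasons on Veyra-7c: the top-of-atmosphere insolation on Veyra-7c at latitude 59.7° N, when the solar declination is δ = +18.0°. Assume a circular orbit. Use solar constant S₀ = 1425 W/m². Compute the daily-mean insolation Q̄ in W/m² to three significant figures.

cos H₀ = −tan(+59.7°) tan(+18.000°) = -0.5560, H₀ = 2.1604 rad.
Bracket: H₀ sin φ sin δ + cos φ cos δ sin H₀ = 2.1604×0.86340×0.30902 + 0.50453×0.95106×0.83116 = 0.576412 + 0.398822 = 0.975234.
Q̄ = (S₀/π) × [bracket] = (1425/π) × 0.975234 = 442.4 W/m².

Q̄ ≈ 442 W/m²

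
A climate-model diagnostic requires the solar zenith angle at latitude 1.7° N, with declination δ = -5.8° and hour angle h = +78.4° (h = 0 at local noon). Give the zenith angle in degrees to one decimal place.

cos θ_z = sin ϕ sin δ + cos ϕ cos δ cos h = -0.002998 + 0.199960 = 0.196962.
θ_z = arccos(0.196962) = 78.6°.

θ_z = 78.6°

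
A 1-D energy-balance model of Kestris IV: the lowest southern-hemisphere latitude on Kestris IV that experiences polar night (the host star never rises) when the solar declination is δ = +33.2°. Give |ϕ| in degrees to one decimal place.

|ϕ| = 56.8°

Polar night requires cos h₀ = −tan ϕ tan δ ≥ 1, i.e. tan ϕ tan δ ≤ −1.
The boundary is |tan ϕ| · |tan δ| = 1, so |ϕ| = 90° − |δ| = 90° − 33.2° = 56.8° in the southern hemisphere.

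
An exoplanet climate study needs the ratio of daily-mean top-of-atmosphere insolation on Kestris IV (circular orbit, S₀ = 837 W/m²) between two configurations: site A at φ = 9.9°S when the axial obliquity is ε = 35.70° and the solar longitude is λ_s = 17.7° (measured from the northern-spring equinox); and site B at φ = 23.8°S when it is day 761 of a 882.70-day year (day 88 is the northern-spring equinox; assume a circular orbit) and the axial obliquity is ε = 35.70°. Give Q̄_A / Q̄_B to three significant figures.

— Configuration A (φ=-9.9°):
Solar declination: sin δ = sin ε · sin λ_s = sin 35.70° × sin 17.7° = 0.17742, so δ = +10.219°.
cos H₀ = −tan(-9.9°) tan(+10.219°) = 0.0315, H₀ = 1.5393 rad.
Bracket: H₀ sin φ sin δ + cos φ cos δ sin H₀ = 1.5393×-0.17193×0.17742 + 0.98511×0.98414×0.99950 = -0.046955 + 0.969001 = 0.922046.
Q̄ = (S₀/π) × [bracket] = (837/π) × 0.922046 = 245.66 W/m².
— Configuration B (φ=-23.8°):
Solar longitude: λ_s = 360° × (761 − 88)/882.70 = 274.476°.
sin δ = sin 35.70° × sin 274.476° = -0.58176, so δ = -35.575°.
cos H₀ = −tan(-23.8°) tan(-35.575°) = -0.3155, H₀ = 1.8917 rad.
Bracket: H₀ sin φ sin δ + cos φ cos δ sin H₀ = 1.8917×-0.40355×-0.58176 + 0.91496×0.81336×0.94894 = 0.444113 + 0.706193 = 1.150306.
Q̄ = (S₀/π) × [bracket] = (837/π) × 1.150306 = 306.47 W/m².
Ratio Q̄_A / Q̄_B = 245.66 / 306.47 = 0.8016.

Q̄_A / Q̄_B ≈ 0.802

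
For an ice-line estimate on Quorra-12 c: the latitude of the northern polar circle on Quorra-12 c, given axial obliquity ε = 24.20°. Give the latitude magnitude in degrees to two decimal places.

The polar circle is the lowest latitude that experiences at least one full rotation of continuous daylight at the northern-summer solstice; it lies at |φ| = 90° − ε = 90° − 24.20° = 65.80°.

65.80°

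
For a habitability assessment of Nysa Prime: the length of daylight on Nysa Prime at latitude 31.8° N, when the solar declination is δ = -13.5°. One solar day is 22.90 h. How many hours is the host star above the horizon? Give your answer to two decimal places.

10.36 h

cos H₀ = −tan φ · tan δ = −tan(+31.8°) × tan(-13.500°) = 0.1489, so H₀ = 1.4214 rad = 81.44°.
Daylight = 2H₀/(2π) × 22.90 h = (1.4214/π) × 22.90 = 10.36 h.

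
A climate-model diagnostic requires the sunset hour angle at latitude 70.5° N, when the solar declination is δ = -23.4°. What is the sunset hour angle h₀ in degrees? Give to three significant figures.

h₀ = 0.00°

cos h₀ = −tan ϕ · tan δ = 1.2220 ≥ 1, so the Sun never rises (polar night) and h₀ = 0.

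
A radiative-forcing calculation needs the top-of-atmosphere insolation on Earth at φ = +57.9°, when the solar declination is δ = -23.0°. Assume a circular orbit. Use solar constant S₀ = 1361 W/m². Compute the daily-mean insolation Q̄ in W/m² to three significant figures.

Q̄ ≈ 37.4 W/m²

cos H₀ = −tan(+57.9°) tan(-23.000°) = 0.6767, H₀ = 0.8276 rad.
Bracket: H₀ sin φ sin δ + cos φ cos δ sin H₀ = 0.8276×0.84712×-0.39073 + 0.53140×0.92050×0.73629 = -0.273932 + 0.360159 = 0.086227.
Q̄ = (S₀/π) × [bracket] = (1361/π) × 0.086227 = 37.36 W/m².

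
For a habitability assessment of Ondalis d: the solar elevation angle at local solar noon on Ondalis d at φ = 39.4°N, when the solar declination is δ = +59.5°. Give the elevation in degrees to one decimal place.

69.9°

At local noon the hour angle is zero, so the zenith angle equals |φ − δ| = |+39.4° − (+59.500°)| = 20.100°.
Elevation = 90° − 20.100° = 69.9°.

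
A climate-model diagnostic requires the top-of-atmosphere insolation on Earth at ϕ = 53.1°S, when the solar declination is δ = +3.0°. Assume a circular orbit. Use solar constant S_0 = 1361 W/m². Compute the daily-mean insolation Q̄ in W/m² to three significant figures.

cos h₀ = −tan(-53.1°) tan(+3.000°) = 0.0698, h₀ = 1.5009 rad.
Bracket: h₀ sin ϕ sin δ + cos ϕ cos δ sin h₀ = 1.5009×-0.79968×0.05234 + 0.60042×0.99863×0.99756 = -0.062821 + 0.598134 = 0.535313.
Q̄ = (S_0/π) × [bracket] = (1361/π) × 0.535313 = 231.9 W/m².

Q̄ ≈ 232 W/m²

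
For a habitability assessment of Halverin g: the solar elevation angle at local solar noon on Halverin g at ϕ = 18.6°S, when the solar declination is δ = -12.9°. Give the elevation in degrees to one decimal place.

At local noon the hour angle is zero, so the zenith angle equals |ϕ − δ| = |-18.6° − (-12.900°)| = 5.700°.
Elevation = 90° − 5.700° = 84.3°.

84.3°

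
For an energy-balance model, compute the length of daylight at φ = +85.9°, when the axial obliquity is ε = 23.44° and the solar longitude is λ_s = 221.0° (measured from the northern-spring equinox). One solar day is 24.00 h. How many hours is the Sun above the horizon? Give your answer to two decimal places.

0.00 h

Solar declination: sin δ = sin ε · sin λ_s = sin 23.44° × sin 221.0° = -0.26097, so δ = -15.128°.
cos H₀ = −tan φ · tan δ = 3.7715 ≥ 1, so the Sun never rises (polar night) and H₀ = 0.
Daylight = 2H₀/(2π) × 24.00 h = (0.0000/π) × 24.00 = 0.00 h.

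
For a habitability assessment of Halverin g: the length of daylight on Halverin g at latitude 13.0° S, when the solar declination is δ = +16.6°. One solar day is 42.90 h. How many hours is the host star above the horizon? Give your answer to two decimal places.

20.51 h

cos H₀ = −tan φ · tan δ = −tan(-13.0°) × tan(+16.600°) = 0.0688, so H₀ = 1.5019 rad = 86.05°.
Daylight = 2H₀/(2π) × 42.90 h = (1.5019/π) × 42.90 = 20.51 h.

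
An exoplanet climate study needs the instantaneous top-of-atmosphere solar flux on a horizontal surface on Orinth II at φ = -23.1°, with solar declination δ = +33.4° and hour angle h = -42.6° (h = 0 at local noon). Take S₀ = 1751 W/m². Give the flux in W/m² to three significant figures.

cos θ_z = sin φ sin δ + cos φ cos δ cos h = -0.215974 + 0.565257 = 0.349283.
Flux = S₀ · cos θ_z = 1751 × 0.349283 = 611.6 W/m².

612 W/m²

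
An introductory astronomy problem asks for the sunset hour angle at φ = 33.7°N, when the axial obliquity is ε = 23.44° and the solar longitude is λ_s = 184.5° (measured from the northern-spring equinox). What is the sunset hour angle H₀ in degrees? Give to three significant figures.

H₀ = 88.8°

Solar declination: sin δ = sin ε · sin λ_s = sin 23.44° × sin 184.5° = -0.03121, so δ = -1.788°.
cos H₀ = −tan φ · tan δ = −tan(+33.7°) × tan(-1.788°) = 0.0208, so H₀ = 1.5500 rad = 88.81°.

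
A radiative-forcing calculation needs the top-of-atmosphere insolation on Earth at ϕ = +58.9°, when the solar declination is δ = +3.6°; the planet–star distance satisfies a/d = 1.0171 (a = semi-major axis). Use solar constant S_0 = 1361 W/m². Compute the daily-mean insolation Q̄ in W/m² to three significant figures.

Q̄ ≈ 270 W/m²

cos h₀ = −tan(+58.9°) tan(+3.600°) = -0.1043, h₀ = 1.6753 rad.
Bracket: h₀ sin ϕ sin δ + cos ϕ cos δ sin h₀ = 1.6753×0.85627×0.06279 + 0.51653×0.99803×0.99455 = 0.090073 + 0.512703 = 0.602776.
Inverse-square distance factor (a/d)² = 1.0171² = 1.034492.
Q̄ = (S_0/π) × 1.034492 × [bracket] = (1361/π) × 1.034492 × 0.602776 = 270.1 W/m².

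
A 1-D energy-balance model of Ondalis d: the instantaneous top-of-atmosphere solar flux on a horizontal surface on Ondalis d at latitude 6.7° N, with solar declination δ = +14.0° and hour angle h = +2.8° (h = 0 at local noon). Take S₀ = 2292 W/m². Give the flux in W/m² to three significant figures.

cos θ_z = sin φ sin δ + cos φ cos δ cos h = 0.028225 + 0.962519 = 0.990744.
Flux = S₀ · cos θ_z = 2292 × 0.990744 = 2271 W/m².

2.27e+03 W/m²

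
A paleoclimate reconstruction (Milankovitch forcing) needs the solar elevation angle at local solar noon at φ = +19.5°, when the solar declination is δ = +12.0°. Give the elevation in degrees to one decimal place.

82.5°

At local noon the hour angle is zero, so the zenith angle equals |φ − δ| = |+19.5° − (+12.000°)| = 7.500°.
Elevation = 90° − 7.500° = 82.5°.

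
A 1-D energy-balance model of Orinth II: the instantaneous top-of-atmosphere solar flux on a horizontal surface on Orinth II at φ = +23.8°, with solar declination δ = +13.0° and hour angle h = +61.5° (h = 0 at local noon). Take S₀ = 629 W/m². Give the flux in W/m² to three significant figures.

cos θ_z = sin φ sin δ + cos φ cos δ cos h = 0.090778 + 0.425391 = 0.516169.
Flux = S₀ · cos θ_z = 629 × 0.516169 = 324.7 W/m².

325 W/m²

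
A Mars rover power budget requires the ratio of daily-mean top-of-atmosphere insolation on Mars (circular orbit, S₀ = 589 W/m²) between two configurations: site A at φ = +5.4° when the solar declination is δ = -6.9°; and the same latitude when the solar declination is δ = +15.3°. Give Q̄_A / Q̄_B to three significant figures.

— Configuration A (φ=+5.4°):
cos H₀ = −tan(+5.4°) tan(-6.900°) = 0.0114, H₀ = 1.5594 rad.
Bracket: H₀ sin φ sin δ + cos φ cos δ sin H₀ = 1.5594×0.09411×-0.12014 + 0.99556×0.99276×0.99993 = -0.017631 + 0.988283 = 0.970652.
Q̄ = (S₀/π) × [bracket] = (589/π) × 0.970652 = 181.98 W/m².
— Configuration B (φ=+5.4°):
cos H₀ = −tan(+5.4°) tan(+15.300°) = -0.0259, H₀ = 1.5967 rad.
Bracket: H₀ sin φ sin δ + cos φ cos δ sin H₀ = 1.5967×0.09411×0.26387 + 0.99556×0.96456×0.99967 = 0.039651 + 0.959960 = 0.999611.
Q̄ = (S₀/π) × [bracket] = (589/π) × 0.999611 = 187.41 W/m².
Ratio Q̄_A / Q̄_B = 181.98 / 187.41 = 0.9710.

Q̄_A / Q̄_B ≈ 0.971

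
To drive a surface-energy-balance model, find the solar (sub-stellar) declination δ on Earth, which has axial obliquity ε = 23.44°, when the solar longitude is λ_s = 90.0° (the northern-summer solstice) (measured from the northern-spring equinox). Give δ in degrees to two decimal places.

sin δ = sin ε · sin λ_s = sin 23.44° × sin 90.0° = 0.397789.
δ = arcsin(0.397789) = +23.44°.

δ = +23.44°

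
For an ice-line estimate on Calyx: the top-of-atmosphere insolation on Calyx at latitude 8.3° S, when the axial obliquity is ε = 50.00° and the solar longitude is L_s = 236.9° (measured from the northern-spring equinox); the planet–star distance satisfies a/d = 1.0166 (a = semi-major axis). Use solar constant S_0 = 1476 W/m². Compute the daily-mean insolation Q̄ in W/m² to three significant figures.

Q̄ ≈ 442 W/m²

Solar declination: sin δ = sin ε · sin L_s = sin 50.00° × sin 236.9° = -0.64173, so δ = -39.921°.
cos h₀ = −tan(-8.3°) tan(-39.921°) = -0.1221, h₀ = 1.6932 rad.
Bracket: h₀ sin ϕ sin δ + cos ϕ cos δ sin h₀ = 1.6932×-0.14436×-0.64173 + 0.98953×0.76693×0.99252 = 0.156858 + 0.753224 = 0.910082.
Inverse-square distance factor (a/d)² = 1.0166² = 1.033476.
Q̄ = (S_0/π) × 1.033476 × [bracket] = (1476/π) × 1.033476 × 0.910082 = 441.9 W/m².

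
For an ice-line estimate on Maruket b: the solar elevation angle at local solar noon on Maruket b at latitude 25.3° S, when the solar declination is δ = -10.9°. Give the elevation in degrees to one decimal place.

At local noon the hour angle is zero, so the zenith angle equals |ϕ − δ| = |-25.3° − (-10.900°)| = 14.400°.
Elevation = 90° − 14.400° = 75.6°.

75.6°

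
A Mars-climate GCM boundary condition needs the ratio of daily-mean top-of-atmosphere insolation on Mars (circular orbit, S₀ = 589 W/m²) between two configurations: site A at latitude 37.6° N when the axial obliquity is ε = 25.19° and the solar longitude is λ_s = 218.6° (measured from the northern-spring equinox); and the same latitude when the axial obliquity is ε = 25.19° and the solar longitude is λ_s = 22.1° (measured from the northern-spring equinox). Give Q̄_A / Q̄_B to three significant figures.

Q̄_A / Q̄_B ≈ 0.559

— Configuration A (φ=+37.6°):
Solar declination: sin δ = sin ε · sin λ_s = sin 25.19° × sin 218.6° = -0.26554, so δ = -15.399°.
cos H₀ = −tan(+37.6°) tan(-15.399°) = 0.2121, H₀ = 1.3571 rad.
Bracket: H₀ sin φ sin δ + cos φ cos δ sin H₀ = 1.3571×0.61015×-0.26554 + 0.79229×0.96410×0.97725 = -0.219876 + 0.746469 = 0.526593.
Q̄ = (S₀/π) × [bracket] = (589/π) × 0.526593 = 98.728 W/m².
— Configuration B (φ=+37.6°):
Solar declination: sin δ = sin ε · sin λ_s = sin 25.19° × sin 22.1° = 0.16013, so δ = +9.214°.
cos H₀ = −tan(+37.6°) tan(+9.214°) = -0.1249, H₀ = 1.6961 rad.
Bracket: H₀ sin φ sin δ + cos φ cos δ sin H₀ = 1.6961×0.61015×0.16013 + 0.79229×0.98710×0.99217 = 0.165715 + 0.775946 = 0.941661.
Q̄ = (S₀/π) × [bracket] = (589/π) × 0.941661 = 176.55 W/m².
Ratio Q̄_A / Q̄_B = 98.728 / 176.55 = 0.5592.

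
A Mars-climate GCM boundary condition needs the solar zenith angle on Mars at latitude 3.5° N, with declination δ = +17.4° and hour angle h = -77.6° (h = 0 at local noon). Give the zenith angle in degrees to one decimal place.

cos θ_z = sin φ sin δ + cos φ cos δ cos h = 0.018256 + 0.204527 = 0.222783.
θ_z = arccos(0.222783) = 77.1°.

θ_z = 77.1°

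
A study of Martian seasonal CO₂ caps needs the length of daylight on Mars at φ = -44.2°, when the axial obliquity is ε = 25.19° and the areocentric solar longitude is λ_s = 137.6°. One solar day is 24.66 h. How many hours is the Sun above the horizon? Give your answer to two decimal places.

sin δ = sin 25.19° × sin 137.6° = 0.28700, so δ = +16.678°.
cos H₀ = −tan φ · tan δ = −tan(-44.2°) × tan(+16.678°) = 0.2913, so H₀ = 1.2752 rad = 73.06°.
Daylight = 2H₀/(2π) × 24.66 h = (1.2752/π) × 24.66 = 10.01 h.

10.01 h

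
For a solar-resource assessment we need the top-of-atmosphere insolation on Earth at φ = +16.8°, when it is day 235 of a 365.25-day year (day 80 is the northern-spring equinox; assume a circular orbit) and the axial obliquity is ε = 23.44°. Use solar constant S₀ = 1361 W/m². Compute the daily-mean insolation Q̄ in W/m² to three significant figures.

Q̄ ≈ 444 W/m²

Solar longitude: λ_s = 360° × (235 − 80)/365.25 = 152.772°.
sin δ = sin 23.44° × sin 152.772° = 0.18200, so δ = +10.486°.
cos H₀ = −tan(+16.8°) tan(+10.486°) = -0.0559, H₀ = 1.6267 rad.
Bracket: H₀ sin φ sin δ + cos φ cos δ sin H₀ = 1.6267×0.28903×0.18200 + 0.95732×0.98330×0.99844 = 0.085570 + 0.939864 = 1.025434.
Q̄ = (S₀/π) × [bracket] = (1361/π) × 1.025434 = 444.2 W/m².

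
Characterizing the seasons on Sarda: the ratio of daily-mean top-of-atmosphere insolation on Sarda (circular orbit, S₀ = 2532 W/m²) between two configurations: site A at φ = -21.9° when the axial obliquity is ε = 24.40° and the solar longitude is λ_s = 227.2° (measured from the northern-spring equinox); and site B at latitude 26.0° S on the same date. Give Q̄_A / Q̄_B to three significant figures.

— Configuration A (φ=-21.9°):
Solar declination: sin δ = sin ε · sin λ_s = sin 24.40° × sin 227.2° = -0.30311, so δ = -17.644°.
cos H₀ = −tan(-21.9°) tan(-17.644°) = -0.1279, H₀ = 1.6990 rad.
Bracket: H₀ sin φ sin δ + cos φ cos δ sin H₀ = 1.6990×-0.37299×-0.30311 + 0.92784×0.95296×0.99179 = 0.192084 + 0.876935 = 1.069019.
Q̄ = (S₀/π) × [bracket] = (2532/π) × 1.069019 = 861.59 W/m².
— Configuration B (φ=-26.0°):
cos H₀ = −tan(-26.0°) tan(-17.644°) = -0.1551, H₀ = 1.7266 rad.
Bracket: H₀ sin φ sin δ + cos φ cos δ sin H₀ = 1.7266×-0.43837×-0.30311 + 0.89879×0.95296×0.98789 = 0.229421 + 0.846139 = 1.075560.
Q̄ = (S₀/π) × [bracket] = (2532/π) × 1.075560 = 866.86 W/m².
Ratio Q̄_A / Q̄_B = 861.59 / 866.86 = 0.9939.

Q̄_A / Q̄_B ≈ 0.994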